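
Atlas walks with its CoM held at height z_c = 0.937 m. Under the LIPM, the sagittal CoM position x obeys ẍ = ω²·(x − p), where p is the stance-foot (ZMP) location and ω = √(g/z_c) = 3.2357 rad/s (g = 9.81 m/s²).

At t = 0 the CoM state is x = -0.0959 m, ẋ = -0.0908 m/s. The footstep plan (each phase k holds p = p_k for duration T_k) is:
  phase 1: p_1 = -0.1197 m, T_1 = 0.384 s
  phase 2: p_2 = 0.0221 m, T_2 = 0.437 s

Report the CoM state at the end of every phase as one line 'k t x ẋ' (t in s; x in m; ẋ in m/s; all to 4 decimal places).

phase 1: p=-0.1197, T=0.384, ωT=1.242509, cosh=1.876476, sinh=1.587817; start (x,ẋ)=(-0.095900, -0.090800) → end (x,ẋ)=(-0.119597, -0.048107)
phase 2: p=0.0221, T=0.437, ωT=1.414001, cosh=2.177772, sinh=1.934604; start (x,ẋ)=(-0.119597, -0.048107) → end (x,ẋ)=(-0.315247, -0.991761)

1 0.3840 -0.1196 -0.0481
2 0.8210 -0.3152 -0.9918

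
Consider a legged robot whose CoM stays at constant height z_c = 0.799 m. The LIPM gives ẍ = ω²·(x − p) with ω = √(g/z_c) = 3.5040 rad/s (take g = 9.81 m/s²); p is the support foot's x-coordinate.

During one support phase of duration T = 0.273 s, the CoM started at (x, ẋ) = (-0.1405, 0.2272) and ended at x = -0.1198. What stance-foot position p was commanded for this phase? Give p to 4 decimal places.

p = -0.0367

ωT = 3.5040·0.273 = 0.956592; cosh(ωT) = 1.493505, sinh(ωT) = 1.109305
x(T) = p + (x₀−p)·cosh(ωT) + (ẋ₀/ω)·sinh(ωT) ⇒ p·(1 − cosh) = x(T) − x₀·cosh − (ẋ₀/ω)·sinh
numerator   = -0.1198 − (-0.1405)·1.493505 − (0.2272/3.5040)·1.109305 = 0.018110
denominator = 1 − 1.493505 = -0.493505
p = 0.018110 / -0.493505 = -0.0367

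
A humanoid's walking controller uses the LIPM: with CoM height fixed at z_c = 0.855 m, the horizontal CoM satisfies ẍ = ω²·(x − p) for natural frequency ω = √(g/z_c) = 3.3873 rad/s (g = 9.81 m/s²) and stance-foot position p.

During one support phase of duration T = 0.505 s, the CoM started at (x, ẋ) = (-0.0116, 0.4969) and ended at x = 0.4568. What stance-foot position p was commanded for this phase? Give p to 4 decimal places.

p = -0.0525

ωT = 3.3873·0.505 = 1.710587; cosh(ωT) = 2.856482, sinh(ωT) = 2.675723
x(T) = p + (x₀−p)·cosh(ωT) + (ẋ₀/ω)·sinh(ωT) ⇒ p·(1 − cosh) = x(T) − x₀·cosh − (ẋ₀/ω)·sinh
numerator   = 0.4568 − (-0.0116)·2.856482 − (0.4969/3.3873)·2.675723 = 0.097420
denominator = 1 − 2.856482 = -1.856482
p = 0.097420 / -1.856482 = -0.0525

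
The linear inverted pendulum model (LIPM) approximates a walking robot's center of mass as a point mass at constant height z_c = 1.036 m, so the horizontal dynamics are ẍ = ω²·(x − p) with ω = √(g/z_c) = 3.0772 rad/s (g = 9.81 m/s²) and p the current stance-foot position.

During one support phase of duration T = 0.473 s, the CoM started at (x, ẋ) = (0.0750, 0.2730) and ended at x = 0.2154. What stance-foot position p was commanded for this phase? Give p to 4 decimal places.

ωT = 3.0772·0.473 = 1.455516; cosh(ωT) = 2.259987, sinh(ωT) = 2.026707
x(T) = p + (x₀−p)·cosh(ωT) + (ẋ₀/ω)·sinh(ωT) ⇒ p·(1 − cosh) = x(T) − x₀·cosh − (ẋ₀/ω)·sinh
numerator   = 0.2154 − (0.0750)·2.259987 − (0.2730/3.0772)·2.026707 = -0.133902
denominator = 1 − 2.259987 = -1.259987
p = -0.133902 / -1.259987 = 0.1063

p = 0.1063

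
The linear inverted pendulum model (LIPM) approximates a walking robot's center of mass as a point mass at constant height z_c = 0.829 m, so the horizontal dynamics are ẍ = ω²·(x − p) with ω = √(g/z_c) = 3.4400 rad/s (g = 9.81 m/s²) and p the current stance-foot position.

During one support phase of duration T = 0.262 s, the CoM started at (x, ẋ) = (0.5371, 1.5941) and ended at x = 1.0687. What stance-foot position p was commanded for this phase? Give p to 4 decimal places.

ωT = 3.4400·0.262 = 0.901280; cosh(ωT) = 1.434402, sinh(ωT) = 1.028352
x(T) = p + (x₀−p)·cosh(ωT) + (ẋ₀/ω)·sinh(ωT) ⇒ p·(1 − cosh) = x(T) − x₀·cosh − (ẋ₀/ω)·sinh
numerator   = 1.0687 − (0.5371)·1.434402 − (1.5941/3.4400)·1.028352 = -0.178257
denominator = 1 − 1.434402 = -0.434402
p = -0.178257 / -0.434402 = 0.4103

p = 0.4103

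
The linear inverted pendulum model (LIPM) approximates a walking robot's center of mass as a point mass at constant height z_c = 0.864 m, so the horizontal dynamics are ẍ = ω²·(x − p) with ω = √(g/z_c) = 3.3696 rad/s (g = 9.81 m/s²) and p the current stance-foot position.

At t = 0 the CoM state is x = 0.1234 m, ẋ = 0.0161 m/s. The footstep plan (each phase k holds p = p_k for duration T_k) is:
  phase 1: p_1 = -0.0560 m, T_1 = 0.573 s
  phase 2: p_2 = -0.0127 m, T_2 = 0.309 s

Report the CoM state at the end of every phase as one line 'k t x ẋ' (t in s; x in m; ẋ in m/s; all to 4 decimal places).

1 0.5730 0.5916 2.0968
2 0.8820 1.7214 5.8645

phase 1: p=-0.0560, T=0.573, ωT=1.930781, cosh=3.519963, sinh=3.374928; start (x,ẋ)=(0.123400, 0.016100) → end (x,ẋ)=(0.591607, 2.096837)
phase 2: p=-0.0127, T=0.309, ωT=1.041206, cosh=1.592830, sinh=1.239802; start (x,ẋ)=(0.591607, 2.096837) → end (x,ẋ)=(1.721363, 5.864480)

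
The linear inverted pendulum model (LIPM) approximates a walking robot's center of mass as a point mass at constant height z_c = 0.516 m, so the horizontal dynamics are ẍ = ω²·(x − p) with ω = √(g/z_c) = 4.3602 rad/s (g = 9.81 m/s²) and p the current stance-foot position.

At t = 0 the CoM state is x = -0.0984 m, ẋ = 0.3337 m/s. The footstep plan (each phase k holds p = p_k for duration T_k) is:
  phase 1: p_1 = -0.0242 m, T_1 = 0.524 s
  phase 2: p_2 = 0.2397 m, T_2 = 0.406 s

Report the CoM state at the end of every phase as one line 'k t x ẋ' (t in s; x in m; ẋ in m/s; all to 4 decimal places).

phase 1: p=-0.0242, T=0.524, ωT=2.284745, cosh=4.962490, sinh=4.860689; start (x,ẋ)=(-0.098400, 0.333700) → end (x,ẋ)=(-0.020413, 0.083419)
phase 2: p=0.2397, T=0.406, ωT=1.770241, cosh=3.021281, sinh=2.850989; start (x,ẋ)=(-0.020413, 0.083419) → end (x,ẋ)=(-0.491628, -2.981397)

1 0.5240 -0.0204 0.0834
2 0.9300 -0.4916 -2.9814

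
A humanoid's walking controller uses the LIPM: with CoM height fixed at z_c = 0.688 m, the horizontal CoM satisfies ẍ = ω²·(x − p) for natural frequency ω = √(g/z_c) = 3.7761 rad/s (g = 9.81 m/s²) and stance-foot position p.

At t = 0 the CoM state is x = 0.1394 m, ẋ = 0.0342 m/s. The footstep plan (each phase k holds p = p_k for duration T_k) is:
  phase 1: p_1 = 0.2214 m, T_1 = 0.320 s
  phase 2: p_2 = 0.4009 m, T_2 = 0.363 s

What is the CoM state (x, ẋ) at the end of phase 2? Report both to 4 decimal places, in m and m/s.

phase 1: p=0.2214, T=0.320, ωT=1.208352, cosh=1.823326, sinh=1.524637; start (x,ẋ)=(0.139400, 0.034200) → end (x,ẋ)=(0.085696, -0.409731)
phase 2: p=0.4009, T=0.363, ωT=1.370724, cosh=2.096063, sinh=1.842140; start (x,ẋ)=(0.085696, -0.409731) → end (x,ẋ)=(-0.459672, -3.051415)

x = -0.4597, ẋ = -3.0514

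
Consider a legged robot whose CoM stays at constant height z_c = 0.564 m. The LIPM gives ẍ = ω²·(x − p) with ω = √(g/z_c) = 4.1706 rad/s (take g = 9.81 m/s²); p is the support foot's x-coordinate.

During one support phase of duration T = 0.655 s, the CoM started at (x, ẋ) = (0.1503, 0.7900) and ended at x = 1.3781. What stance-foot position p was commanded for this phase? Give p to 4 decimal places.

ωT = 4.1706·0.655 = 2.731743; cosh(ωT) = 7.712371, sinh(ωT) = 7.647265
x(T) = p + (x₀−p)·cosh(ωT) + (ẋ₀/ω)·sinh(ωT) ⇒ p·(1 − cosh) = x(T) − x₀·cosh − (ẋ₀/ω)·sinh
numerator   = 1.3781 − (0.1503)·7.712371 − (0.7900/4.1706)·7.647265 = -1.229623
denominator = 1 − 7.712371 = -6.712371
p = -1.229623 / -6.712371 = 0.1832

p = 0.1832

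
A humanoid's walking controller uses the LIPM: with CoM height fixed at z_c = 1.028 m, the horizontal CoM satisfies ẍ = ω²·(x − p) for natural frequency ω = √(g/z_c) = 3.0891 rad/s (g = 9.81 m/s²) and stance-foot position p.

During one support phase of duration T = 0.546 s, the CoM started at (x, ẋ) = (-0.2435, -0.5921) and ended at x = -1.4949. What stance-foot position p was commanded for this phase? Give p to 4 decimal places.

p = 0.1756

ωT = 3.0891·0.546 = 1.686649; cosh(ωT) = 2.793244, sinh(ωT) = 2.608105
x(T) = p + (x₀−p)·cosh(ωT) + (ẋ₀/ω)·sinh(ωT) ⇒ p·(1 − cosh) = x(T) − x₀·cosh − (ẋ₀/ω)·sinh
numerator   = -1.4949 − (-0.2435)·2.793244 − (-0.5921/3.0891)·2.608105 = -0.314839
denominator = 1 − 2.793244 = -1.793244
p = -0.314839 / -1.793244 = 0.1756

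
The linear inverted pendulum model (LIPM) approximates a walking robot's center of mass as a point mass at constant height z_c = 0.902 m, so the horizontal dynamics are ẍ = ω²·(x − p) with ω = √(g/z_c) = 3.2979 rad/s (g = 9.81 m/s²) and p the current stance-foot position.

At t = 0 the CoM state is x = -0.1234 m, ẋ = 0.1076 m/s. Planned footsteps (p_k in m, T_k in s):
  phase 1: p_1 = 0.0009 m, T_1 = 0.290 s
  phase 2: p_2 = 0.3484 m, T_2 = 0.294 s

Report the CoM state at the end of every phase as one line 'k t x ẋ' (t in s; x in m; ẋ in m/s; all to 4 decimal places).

1 0.2900 -0.1485 -0.2939
2 0.5840 -0.5016 -2.2932

phase 1: p=0.0009, T=0.290, ωT=0.956391, cosh=1.493283, sinh=1.109005; start (x,ẋ)=(-0.123400, 0.107600) → end (x,ẋ)=(-0.148532, -0.293936)
phase 2: p=0.3484, T=0.294, ωT=0.969583, cosh=1.508042, sinh=1.128801; start (x,ẋ)=(-0.148532, -0.293936) → end (x,ẋ)=(-0.501602, -2.293183)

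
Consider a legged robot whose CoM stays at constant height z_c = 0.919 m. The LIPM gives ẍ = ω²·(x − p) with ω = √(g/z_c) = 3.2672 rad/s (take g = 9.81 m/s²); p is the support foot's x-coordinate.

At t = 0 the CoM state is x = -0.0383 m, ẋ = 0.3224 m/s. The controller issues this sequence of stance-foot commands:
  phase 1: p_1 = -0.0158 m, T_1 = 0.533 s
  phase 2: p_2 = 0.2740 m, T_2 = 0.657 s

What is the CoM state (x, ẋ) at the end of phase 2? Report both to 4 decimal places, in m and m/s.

x = 0.8753, ẋ = 2.0835

phase 1: p=-0.0158, T=0.533, ωT=1.741418, cosh=2.940349, sinh=2.765077; start (x,ẋ)=(-0.038300, 0.322400) → end (x,ẋ)=(0.190894, 0.744702)
phase 2: p=0.2740, T=0.657, ωT=2.146550, cosh=4.336091, sinh=4.219204; start (x,ẋ)=(0.190894, 0.744702) → end (x,ẋ)=(0.875339, 2.083478)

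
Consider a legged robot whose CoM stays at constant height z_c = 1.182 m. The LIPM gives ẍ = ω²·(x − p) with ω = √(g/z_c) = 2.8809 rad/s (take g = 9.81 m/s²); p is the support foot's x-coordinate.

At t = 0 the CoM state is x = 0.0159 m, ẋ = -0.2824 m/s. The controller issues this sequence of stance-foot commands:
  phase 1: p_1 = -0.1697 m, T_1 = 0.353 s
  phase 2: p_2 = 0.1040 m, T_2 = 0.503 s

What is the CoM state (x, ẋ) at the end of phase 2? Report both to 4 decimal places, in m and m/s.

phase 1: p=-0.1697, T=0.353, ωT=1.016958, cosh=1.563232, sinh=1.201539; start (x,ẋ)=(0.015900, -0.282400) → end (x,ẋ)=(0.002655, 0.201000)
phase 2: p=0.1040, T=0.503, ωT=1.449093, cosh=2.247016, sinh=2.012233; start (x,ẋ)=(0.002655, 0.201000) → end (x,ẋ)=(0.016670, -0.135850)

x = 0.0167, ẋ = -0.1359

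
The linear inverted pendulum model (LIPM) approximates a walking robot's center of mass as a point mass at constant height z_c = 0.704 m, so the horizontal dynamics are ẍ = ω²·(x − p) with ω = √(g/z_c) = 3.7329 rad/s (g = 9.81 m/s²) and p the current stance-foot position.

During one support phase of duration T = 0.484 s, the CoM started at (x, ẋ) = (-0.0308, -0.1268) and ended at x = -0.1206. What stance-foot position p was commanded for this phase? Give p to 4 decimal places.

ωT = 3.7329·0.484 = 1.806724; cosh(ωT) = 3.127326, sinh(ωT) = 2.963134
x(T) = p + (x₀−p)·cosh(ωT) + (ẋ₀/ω)·sinh(ωT) ⇒ p·(1 − cosh) = x(T) − x₀·cosh − (ẋ₀/ω)·sinh
numerator   = -0.1206 − (-0.0308)·3.127326 − (-0.1268/3.7329)·2.963134 = 0.076374
denominator = 1 − 3.127326 = -2.127326
p = 0.076374 / -2.127326 = -0.0359

p = -0.0359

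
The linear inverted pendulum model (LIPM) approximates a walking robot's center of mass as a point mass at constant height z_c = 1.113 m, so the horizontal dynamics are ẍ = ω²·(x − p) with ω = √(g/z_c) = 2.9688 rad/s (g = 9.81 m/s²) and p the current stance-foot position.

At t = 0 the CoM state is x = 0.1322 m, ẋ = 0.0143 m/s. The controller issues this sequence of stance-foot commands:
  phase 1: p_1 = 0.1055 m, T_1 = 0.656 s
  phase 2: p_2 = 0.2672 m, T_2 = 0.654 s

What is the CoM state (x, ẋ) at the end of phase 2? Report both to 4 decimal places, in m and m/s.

x = 0.4624, ẋ = 0.6470

phase 1: p=0.1055, T=0.656, ωT=1.947533, cosh=3.576997, sinh=3.434371; start (x,ẋ)=(0.132200, 0.014300) → end (x,ẋ)=(0.217548, 0.323383)
phase 2: p=0.2672, T=0.654, ωT=1.941595, cosh=3.556668, sinh=3.413193; start (x,ẋ)=(0.217548, 0.323383) → end (x,ẋ)=(0.462395, 0.647042)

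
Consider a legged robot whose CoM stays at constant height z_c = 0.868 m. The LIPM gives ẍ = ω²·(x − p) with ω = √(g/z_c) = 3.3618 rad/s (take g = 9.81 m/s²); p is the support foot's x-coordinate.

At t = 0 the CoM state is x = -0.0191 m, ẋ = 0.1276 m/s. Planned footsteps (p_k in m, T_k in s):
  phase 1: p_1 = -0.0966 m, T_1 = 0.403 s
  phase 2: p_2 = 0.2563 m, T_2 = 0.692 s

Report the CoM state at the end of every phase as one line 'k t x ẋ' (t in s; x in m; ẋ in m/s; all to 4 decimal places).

phase 1: p=-0.0966, T=0.403, ωT=1.354805, cosh=2.067002, sinh=1.809005; start (x,ẋ)=(-0.019100, 0.127600) → end (x,ẋ)=(0.132255, 0.735067)
phase 2: p=0.2563, T=0.692, ωT=2.326366, cosh=5.169153, sinh=5.071503; start (x,ẋ)=(0.132255, 0.735067) → end (x,ẋ)=(0.723990, 1.684781)

1 0.4030 0.1323 0.7351
2 1.0950 0.7240 1.6848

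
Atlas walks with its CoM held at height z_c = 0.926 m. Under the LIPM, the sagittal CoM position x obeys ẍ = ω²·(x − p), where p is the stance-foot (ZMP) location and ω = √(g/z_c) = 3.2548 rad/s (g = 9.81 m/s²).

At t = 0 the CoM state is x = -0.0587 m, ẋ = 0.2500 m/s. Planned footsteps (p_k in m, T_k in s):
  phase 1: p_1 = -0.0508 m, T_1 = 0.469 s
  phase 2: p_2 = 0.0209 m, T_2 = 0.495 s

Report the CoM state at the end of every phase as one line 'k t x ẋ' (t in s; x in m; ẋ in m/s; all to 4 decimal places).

phase 1: p=-0.0508, T=0.469, ωT=1.526501, cosh=2.409671, sinh=2.192376; start (x,ẋ)=(-0.058700, 0.250000) → end (x,ẋ)=(0.098559, 0.546045)
phase 2: p=0.0209, T=0.495, ωT=1.611126, cosh=2.604055, sinh=2.404392; start (x,ẋ)=(0.098559, 0.546045) → end (x,ẋ)=(0.626505, 2.029679)

1 0.4690 0.0986 0.5460
2 0.9640 0.6265 2.0297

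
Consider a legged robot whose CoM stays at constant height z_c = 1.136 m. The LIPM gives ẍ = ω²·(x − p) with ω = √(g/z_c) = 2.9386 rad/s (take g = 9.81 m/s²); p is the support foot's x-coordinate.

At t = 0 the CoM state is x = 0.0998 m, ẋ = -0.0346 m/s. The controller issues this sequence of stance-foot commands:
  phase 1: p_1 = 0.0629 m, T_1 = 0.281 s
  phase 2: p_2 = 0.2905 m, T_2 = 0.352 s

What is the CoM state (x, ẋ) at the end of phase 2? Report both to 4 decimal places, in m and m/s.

phase 1: p=0.0629, T=0.281, ωT=0.825747, cosh=1.360746, sinh=0.922839; start (x,ẋ)=(0.099800, -0.034600) → end (x,ẋ)=(0.102246, 0.052986)
phase 2: p=0.2905, T=0.352, ωT=1.034387, cosh=1.584413, sinh=1.228969; start (x,ẋ)=(0.102246, 0.052986) → end (x,ẋ)=(0.014387, -0.595919)

x = 0.0144, ẋ = -0.5959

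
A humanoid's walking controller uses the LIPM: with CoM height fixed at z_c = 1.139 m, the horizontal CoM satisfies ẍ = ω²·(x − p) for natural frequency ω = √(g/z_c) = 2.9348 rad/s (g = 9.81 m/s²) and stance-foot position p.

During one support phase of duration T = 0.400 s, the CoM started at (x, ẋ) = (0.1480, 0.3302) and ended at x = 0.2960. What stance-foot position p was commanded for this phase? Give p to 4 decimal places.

ωT = 2.9348·0.400 = 1.173920; cosh(ωT) = 1.771900, sinh(ωT) = 1.462747
x(T) = p + (x₀−p)·cosh(ωT) + (ẋ₀/ω)·sinh(ωT) ⇒ p·(1 − cosh) = x(T) − x₀·cosh − (ẋ₀/ω)·sinh
numerator   = 0.2960 − (0.1480)·1.771900 − (0.3302/2.9348)·1.462747 = -0.130818
denominator = 1 − 1.771900 = -0.771900
p = -0.130818 / -0.771900 = 0.1695

p = 0.1695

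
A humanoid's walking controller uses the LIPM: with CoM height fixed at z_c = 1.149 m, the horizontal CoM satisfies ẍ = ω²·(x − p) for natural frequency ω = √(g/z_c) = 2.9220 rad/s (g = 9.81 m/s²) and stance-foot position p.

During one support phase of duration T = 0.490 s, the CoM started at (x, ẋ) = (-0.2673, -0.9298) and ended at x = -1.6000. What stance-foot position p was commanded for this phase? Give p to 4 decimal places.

ωT = 2.9220·0.490 = 1.431780; cosh(ωT) = 2.212514, sinh(ωT) = 1.973630
x(T) = p + (x₀−p)·cosh(ωT) + (ẋ₀/ω)·sinh(ωT) ⇒ p·(1 − cosh) = x(T) − x₀·cosh − (ẋ₀/ω)·sinh
numerator   = -1.6000 − (-0.2673)·2.212514 − (-0.9298/2.9220)·1.973630 = -0.380573
denominator = 1 − 2.212514 = -1.212514
p = -0.380573 / -1.212514 = 0.3139

p = 0.3139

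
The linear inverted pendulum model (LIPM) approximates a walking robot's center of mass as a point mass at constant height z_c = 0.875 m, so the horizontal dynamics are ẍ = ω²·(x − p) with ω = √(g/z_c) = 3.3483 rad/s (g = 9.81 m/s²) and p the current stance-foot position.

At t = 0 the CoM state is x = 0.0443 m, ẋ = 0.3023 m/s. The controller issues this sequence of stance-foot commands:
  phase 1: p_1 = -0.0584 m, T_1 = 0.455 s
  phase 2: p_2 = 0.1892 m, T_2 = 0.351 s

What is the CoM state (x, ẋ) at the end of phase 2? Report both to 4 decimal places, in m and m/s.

x = 1.1844, ẋ = 3.5853

phase 1: p=-0.0584, T=0.455, ωT=1.523477, cosh=2.403051, sinh=2.185098; start (x,ẋ)=(0.044300, 0.302300) → end (x,ẋ)=(0.385674, 1.477833)
phase 2: p=0.1892, T=0.351, ωT=1.175253, cosh=1.773852, sinh=1.465111; start (x,ẋ)=(0.385674, 1.477833) → end (x,ẋ)=(1.184369, 3.585286)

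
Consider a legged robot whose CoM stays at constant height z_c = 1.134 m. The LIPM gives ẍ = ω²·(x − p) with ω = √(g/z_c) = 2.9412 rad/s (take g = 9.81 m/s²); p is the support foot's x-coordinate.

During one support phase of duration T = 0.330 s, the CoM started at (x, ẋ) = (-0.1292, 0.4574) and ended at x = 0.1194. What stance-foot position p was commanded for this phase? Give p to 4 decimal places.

p = -0.2722

ωT = 2.9412·0.330 = 0.970596; cosh(ωT) = 1.509187, sinh(ωT) = 1.130330
x(T) = p + (x₀−p)·cosh(ωT) + (ẋ₀/ω)·sinh(ωT) ⇒ p·(1 − cosh) = x(T) − x₀·cosh − (ẋ₀/ω)·sinh
numerator   = 0.1194 − (-0.1292)·1.509187 − (0.4574/2.9412)·1.130330 = 0.138604
denominator = 1 − 1.509187 = -0.509187
p = 0.138604 / -0.509187 = -0.2722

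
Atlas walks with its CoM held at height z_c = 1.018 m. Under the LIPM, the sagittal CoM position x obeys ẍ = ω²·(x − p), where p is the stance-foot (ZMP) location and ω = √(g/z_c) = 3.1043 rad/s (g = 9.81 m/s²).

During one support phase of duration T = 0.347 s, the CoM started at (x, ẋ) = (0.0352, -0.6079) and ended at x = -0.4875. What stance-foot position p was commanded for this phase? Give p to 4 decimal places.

p = 0.4558

ωT = 3.1043·0.347 = 1.077192; cosh(ωT) = 1.638487, sinh(ωT) = 1.297936
x(T) = p + (x₀−p)·cosh(ωT) + (ẋ₀/ω)·sinh(ωT) ⇒ p·(1 − cosh) = x(T) − x₀·cosh − (ẋ₀/ω)·sinh
numerator   = -0.4875 − (0.0352)·1.638487 − (-0.6079/3.1043)·1.297936 = -0.291006
denominator = 1 − 1.638487 = -0.638487
p = -0.291006 / -0.638487 = 0.4558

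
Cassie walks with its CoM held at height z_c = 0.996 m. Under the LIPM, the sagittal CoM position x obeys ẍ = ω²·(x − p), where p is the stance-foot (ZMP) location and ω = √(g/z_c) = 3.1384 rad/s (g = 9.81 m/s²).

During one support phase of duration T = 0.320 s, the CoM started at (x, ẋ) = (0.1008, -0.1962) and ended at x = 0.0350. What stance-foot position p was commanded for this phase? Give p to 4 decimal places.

ωT = 3.1384·0.320 = 1.004288; cosh(ωT) = 1.548134, sinh(ωT) = 1.181829
x(T) = p + (x₀−p)·cosh(ωT) + (ẋ₀/ω)·sinh(ωT) ⇒ p·(1 − cosh) = x(T) − x₀·cosh − (ẋ₀/ω)·sinh
numerator   = 0.0350 − (0.1008)·1.548134 − (-0.1962/3.1384)·1.181829 = -0.047169
denominator = 1 − 1.548134 = -0.548134
p = -0.047169 / -0.548134 = 0.0861

p = 0.0861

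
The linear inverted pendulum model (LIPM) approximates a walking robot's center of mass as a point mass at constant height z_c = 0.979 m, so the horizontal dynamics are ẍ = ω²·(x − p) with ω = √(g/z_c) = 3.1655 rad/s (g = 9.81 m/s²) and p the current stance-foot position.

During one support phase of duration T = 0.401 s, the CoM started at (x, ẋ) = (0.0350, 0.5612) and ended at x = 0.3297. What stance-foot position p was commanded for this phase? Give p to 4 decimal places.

ωT = 3.1655·0.401 = 1.269366; cosh(ωT) = 1.919802, sinh(ωT) = 1.638792
x(T) = p + (x₀−p)·cosh(ωT) + (ẋ₀/ω)·sinh(ωT) ⇒ p·(1 − cosh) = x(T) − x₀·cosh − (ẋ₀/ω)·sinh
numerator   = 0.3297 − (0.0350)·1.919802 − (0.5612/3.1655)·1.638792 = -0.028029
denominator = 1 − 1.919802 = -0.919802
p = -0.028029 / -0.919802 = 0.0305

p = 0.0305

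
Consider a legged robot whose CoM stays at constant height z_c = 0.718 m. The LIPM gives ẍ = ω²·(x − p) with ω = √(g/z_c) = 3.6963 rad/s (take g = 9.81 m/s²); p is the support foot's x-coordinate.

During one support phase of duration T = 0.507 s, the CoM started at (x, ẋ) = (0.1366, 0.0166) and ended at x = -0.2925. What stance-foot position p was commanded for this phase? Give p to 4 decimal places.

ωT = 3.6963·0.507 = 1.874024; cosh(ωT) = 3.333982, sinh(ωT) = 3.180477
x(T) = p + (x₀−p)·cosh(ωT) + (ẋ₀/ω)·sinh(ωT) ⇒ p·(1 − cosh) = x(T) − x₀·cosh − (ẋ₀/ω)·sinh
numerator   = -0.2925 − (0.1366)·3.333982 − (0.0166/3.6963)·3.180477 = -0.762205
denominator = 1 − 3.333982 = -2.333982
p = -0.762205 / -2.333982 = 0.3266

p = 0.3266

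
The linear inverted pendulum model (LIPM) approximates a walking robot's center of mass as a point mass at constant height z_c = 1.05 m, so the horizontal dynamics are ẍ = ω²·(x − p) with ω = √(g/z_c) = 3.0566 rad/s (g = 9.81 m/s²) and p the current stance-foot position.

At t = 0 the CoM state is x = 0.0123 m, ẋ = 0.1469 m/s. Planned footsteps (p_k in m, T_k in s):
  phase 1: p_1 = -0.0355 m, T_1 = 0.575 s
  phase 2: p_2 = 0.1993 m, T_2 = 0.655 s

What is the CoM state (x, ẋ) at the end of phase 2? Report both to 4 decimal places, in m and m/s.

phase 1: p=-0.0355, T=0.575, ωT=1.757545, cosh=2.985327, sinh=2.812859; start (x,ẋ)=(0.012300, 0.146900) → end (x,ẋ)=(0.242384, 0.849519)
phase 2: p=0.1993, T=0.655, ωT=2.002073, cosh=3.769722, sinh=3.634667; start (x,ẋ)=(0.242384, 0.849519) → end (x,ẋ)=(1.371897, 3.681105)

x = 1.3719, ẋ = 3.6811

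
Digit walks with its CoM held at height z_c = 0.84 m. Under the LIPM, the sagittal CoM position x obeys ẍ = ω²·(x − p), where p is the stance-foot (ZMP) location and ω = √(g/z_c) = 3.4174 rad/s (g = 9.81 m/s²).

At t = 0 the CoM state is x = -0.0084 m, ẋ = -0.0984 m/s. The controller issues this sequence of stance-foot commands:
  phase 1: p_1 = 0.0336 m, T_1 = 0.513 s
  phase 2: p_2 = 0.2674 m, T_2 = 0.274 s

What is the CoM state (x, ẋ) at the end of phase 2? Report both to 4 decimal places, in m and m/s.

phase 1: p=0.0336, T=0.513, ωT=1.753126, cosh=2.972926, sinh=2.799695; start (x,ẋ)=(-0.008400, -0.098400) → end (x,ẋ)=(-0.171877, -0.694378)
phase 2: p=0.2674, T=0.274, ωT=0.936368, cosh=1.471374, sinh=1.079325; start (x,ẋ)=(-0.171877, -0.694378) → end (x,ẋ)=(-0.598248, -2.641957)

x = -0.5982, ẋ = -2.6420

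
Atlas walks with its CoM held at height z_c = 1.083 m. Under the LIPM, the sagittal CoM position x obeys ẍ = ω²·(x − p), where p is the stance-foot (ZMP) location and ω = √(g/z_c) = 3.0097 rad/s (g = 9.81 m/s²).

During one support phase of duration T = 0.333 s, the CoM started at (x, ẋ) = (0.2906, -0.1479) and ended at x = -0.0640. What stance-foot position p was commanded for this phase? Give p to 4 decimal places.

p = 0.8343

ωT = 3.0097·0.333 = 1.002230; cosh(ωT) = 1.545705, sinh(ωT) = 1.178645
x(T) = p + (x₀−p)·cosh(ωT) + (ẋ₀/ω)·sinh(ωT) ⇒ p·(1 − cosh) = x(T) − x₀·cosh − (ẋ₀/ω)·sinh
numerator   = -0.0640 − (0.2906)·1.545705 − (-0.1479/3.0097)·1.178645 = -0.455262
denominator = 1 − 1.545705 = -0.545705
p = -0.455262 / -0.545705 = 0.8343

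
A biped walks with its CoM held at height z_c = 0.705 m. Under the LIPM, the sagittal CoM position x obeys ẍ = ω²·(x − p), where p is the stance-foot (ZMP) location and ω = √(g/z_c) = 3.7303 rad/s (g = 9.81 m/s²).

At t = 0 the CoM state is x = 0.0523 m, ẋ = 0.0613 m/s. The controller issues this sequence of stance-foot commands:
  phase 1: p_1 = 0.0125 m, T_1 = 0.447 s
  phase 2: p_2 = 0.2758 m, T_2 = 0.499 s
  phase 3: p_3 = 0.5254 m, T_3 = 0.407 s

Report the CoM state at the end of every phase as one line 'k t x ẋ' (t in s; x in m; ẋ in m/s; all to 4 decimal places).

phase 1: p=0.0125, T=0.447, ωT=1.667444, cosh=2.743668, sinh=2.554939; start (x,ẋ)=(0.052300, 0.061300) → end (x,ẋ)=(0.163683, 0.547508)
phase 2: p=0.2758, T=0.499, ωT=1.861420, cosh=3.294157, sinh=3.138706; start (x,ẋ)=(0.163683, 0.547508) → end (x,ẋ)=(0.367148, 0.490881)
phase 3: p=0.5254, T=0.407, ωT=1.518232, cosh=2.391624, sinh=2.172525; start (x,ẋ)=(0.367148, 0.490881) → end (x,ẋ)=(0.432810, -0.108497)

1 0.4470 0.1637 0.5475
2 0.9460 0.3671 0.4909
3 1.3530 0.4328 -0.1085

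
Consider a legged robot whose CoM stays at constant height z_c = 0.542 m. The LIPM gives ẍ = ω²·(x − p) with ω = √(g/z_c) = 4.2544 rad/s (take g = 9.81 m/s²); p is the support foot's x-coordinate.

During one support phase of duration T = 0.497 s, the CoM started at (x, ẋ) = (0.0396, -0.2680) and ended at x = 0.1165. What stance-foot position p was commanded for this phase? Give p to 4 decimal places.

ωT = 4.2544·0.497 = 2.114437; cosh(ωT) = 4.202810, sinh(ωT) = 4.082109
x(T) = p + (x₀−p)·cosh(ωT) + (ẋ₀/ω)·sinh(ωT) ⇒ p·(1 − cosh) = x(T) − x₀·cosh − (ẋ₀/ω)·sinh
numerator   = 0.1165 − (0.0396)·4.202810 − (-0.2680/4.2544)·4.082109 = 0.207215
denominator = 1 − 4.202810 = -3.202810
p = 0.207215 / -3.202810 = -0.0647

p = -0.0647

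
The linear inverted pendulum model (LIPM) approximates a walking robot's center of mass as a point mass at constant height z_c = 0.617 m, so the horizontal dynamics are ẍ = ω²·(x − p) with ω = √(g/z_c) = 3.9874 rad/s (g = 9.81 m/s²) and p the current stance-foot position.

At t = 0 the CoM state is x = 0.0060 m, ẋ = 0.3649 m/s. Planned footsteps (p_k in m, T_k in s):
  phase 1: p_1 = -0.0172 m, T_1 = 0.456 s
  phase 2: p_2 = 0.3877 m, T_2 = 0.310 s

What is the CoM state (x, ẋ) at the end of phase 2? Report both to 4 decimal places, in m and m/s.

phase 1: p=-0.0172, T=0.456, ωT=1.818254, cosh=3.161702, sinh=2.999393; start (x,ẋ)=(0.006000, 0.364900) → end (x,ẋ)=(0.330636, 1.431172)
phase 2: p=0.3877, T=0.310, ωT=1.236094, cosh=1.866329, sinh=1.575813; start (x,ẋ)=(0.330636, 1.431172) → end (x,ẋ)=(0.846796, 2.312480)

x = 0.8468, ẋ = 2.3125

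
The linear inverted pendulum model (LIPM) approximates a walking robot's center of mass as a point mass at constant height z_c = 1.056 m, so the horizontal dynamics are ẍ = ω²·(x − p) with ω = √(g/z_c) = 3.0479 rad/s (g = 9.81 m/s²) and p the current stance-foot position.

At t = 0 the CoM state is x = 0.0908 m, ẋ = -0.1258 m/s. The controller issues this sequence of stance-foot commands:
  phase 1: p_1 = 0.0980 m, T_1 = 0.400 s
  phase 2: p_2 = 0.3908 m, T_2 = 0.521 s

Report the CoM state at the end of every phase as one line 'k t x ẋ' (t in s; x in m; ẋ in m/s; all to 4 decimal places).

phase 1: p=0.0980, T=0.400, ωT=1.219160, cosh=1.839911, sinh=1.544433; start (x,ẋ)=(0.090800, -0.125800) → end (x,ẋ)=(0.021007, -0.265353)
phase 2: p=0.3908, T=0.521, ωT=1.587956, cosh=2.549039, sinh=2.344696; start (x,ẋ)=(0.021007, -0.265353) → end (x,ẋ)=(-0.755948, -3.319083)

1 0.4000 0.0210 -0.2654
2 0.9210 -0.7559 -3.3191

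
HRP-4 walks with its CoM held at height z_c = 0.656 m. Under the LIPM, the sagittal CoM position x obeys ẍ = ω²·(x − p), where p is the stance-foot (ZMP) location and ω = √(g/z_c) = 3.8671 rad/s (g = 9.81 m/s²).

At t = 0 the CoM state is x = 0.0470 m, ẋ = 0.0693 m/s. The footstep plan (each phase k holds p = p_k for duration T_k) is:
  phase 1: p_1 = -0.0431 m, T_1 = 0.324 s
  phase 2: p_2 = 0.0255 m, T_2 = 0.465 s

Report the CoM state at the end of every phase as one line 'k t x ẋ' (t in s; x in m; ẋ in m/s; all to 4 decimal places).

1 0.3240 0.1563 0.6913
2 0.7890 0.9561 3.6296

phase 1: p=-0.0431, T=0.324, ωT=1.252940, cosh=1.893142, sinh=1.607479; start (x,ẋ)=(0.047000, 0.069300) → end (x,ẋ)=(0.156279, 0.691282)
phase 2: p=0.0255, T=0.465, ωT=1.798202, cosh=3.102187, sinh=2.936590; start (x,ẋ)=(0.156279, 0.691282) → end (x,ẋ)=(0.956144, 3.629620)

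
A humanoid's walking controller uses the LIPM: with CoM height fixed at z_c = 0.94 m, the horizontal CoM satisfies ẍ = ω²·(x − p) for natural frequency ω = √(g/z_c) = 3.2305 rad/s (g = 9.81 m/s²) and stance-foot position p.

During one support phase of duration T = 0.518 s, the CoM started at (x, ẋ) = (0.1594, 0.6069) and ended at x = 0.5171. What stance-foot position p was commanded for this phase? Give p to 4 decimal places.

ωT = 3.2305·0.518 = 1.673399; cosh(ωT) = 2.758931, sinh(ωT) = 2.571323
x(T) = p + (x₀−p)·cosh(ωT) + (ẋ₀/ω)·sinh(ωT) ⇒ p·(1 − cosh) = x(T) − x₀·cosh − (ẋ₀/ω)·sinh
numerator   = 0.5171 − (0.1594)·2.758931 − (0.6069/3.2305)·2.571323 = -0.405737
denominator = 1 − 2.758931 = -1.758931
p = -0.405737 / -1.758931 = 0.2307

p = 0.2307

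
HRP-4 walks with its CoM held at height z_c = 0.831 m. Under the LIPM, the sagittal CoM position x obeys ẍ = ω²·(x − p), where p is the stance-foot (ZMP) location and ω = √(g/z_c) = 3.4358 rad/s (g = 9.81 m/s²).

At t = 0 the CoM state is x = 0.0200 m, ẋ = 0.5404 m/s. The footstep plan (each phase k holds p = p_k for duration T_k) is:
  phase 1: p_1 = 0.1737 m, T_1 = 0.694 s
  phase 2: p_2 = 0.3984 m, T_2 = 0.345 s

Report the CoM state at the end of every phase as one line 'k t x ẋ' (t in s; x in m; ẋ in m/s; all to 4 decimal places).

1 0.6940 0.1788 0.1161
2 1.0390 0.0557 -0.9112

phase 1: p=0.1737, T=0.694, ωT=2.384445, cosh=5.472590, sinh=5.380450; start (x,ẋ)=(0.020000, 0.540400) → end (x,ẋ)=(0.178827, 0.116066)
phase 2: p=0.3984, T=0.345, ωT=1.185351, cosh=1.788737, sinh=1.483098; start (x,ẋ)=(0.178827, 0.116066) → end (x,ẋ)=(0.055743, -0.911249)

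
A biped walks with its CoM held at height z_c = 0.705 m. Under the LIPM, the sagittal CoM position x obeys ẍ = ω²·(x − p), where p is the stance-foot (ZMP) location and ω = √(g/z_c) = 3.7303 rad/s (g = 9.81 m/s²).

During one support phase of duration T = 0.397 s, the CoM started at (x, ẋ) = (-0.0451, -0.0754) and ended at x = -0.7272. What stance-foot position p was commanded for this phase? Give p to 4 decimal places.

ωT = 3.7303·0.397 = 1.480929; cosh(ωT) = 2.312228, sinh(ωT) = 2.084801
x(T) = p + (x₀−p)·cosh(ωT) + (ẋ₀/ω)·sinh(ωT) ⇒ p·(1 − cosh) = x(T) − x₀·cosh − (ẋ₀/ω)·sinh
numerator   = -0.7272 − (-0.0451)·2.312228 − (-0.0754/3.7303)·2.084801 = -0.580779
denominator = 1 − 2.312228 = -1.312228
p = -0.580779 / -1.312228 = 0.4426

p = 0.4426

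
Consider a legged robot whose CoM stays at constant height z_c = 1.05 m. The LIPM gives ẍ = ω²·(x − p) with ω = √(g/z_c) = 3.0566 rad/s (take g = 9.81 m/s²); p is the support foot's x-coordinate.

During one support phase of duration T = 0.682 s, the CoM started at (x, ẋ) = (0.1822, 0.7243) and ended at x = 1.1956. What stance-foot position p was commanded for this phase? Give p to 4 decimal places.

ωT = 3.0566·0.682 = 2.084601; cosh(ωT) = 4.082870, sinh(ωT) = 3.958514
x(T) = p + (x₀−p)·cosh(ωT) + (ẋ₀/ω)·sinh(ωT) ⇒ p·(1 − cosh) = x(T) − x₀·cosh − (ẋ₀/ω)·sinh
numerator   = 1.1956 − (0.1822)·4.082870 − (0.7243/3.0566)·3.958514 = -0.486319
denominator = 1 − 4.082870 = -3.082870
p = -0.486319 / -3.082870 = 0.1577

p = 0.1577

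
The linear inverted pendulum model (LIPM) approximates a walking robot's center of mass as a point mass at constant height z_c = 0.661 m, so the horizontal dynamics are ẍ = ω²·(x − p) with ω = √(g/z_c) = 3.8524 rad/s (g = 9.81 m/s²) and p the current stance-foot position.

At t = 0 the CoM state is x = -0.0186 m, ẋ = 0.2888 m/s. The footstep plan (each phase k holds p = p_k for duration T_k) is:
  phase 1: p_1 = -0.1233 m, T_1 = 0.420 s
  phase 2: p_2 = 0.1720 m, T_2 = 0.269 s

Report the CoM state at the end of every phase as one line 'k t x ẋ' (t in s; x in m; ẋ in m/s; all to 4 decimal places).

1 0.4200 0.3327 1.7339
2 0.6890 0.9815 3.5139

phase 1: p=-0.1233, T=0.420, ωT=1.618008, cosh=2.620664, sinh=2.422371; start (x,ẋ)=(-0.018600, 0.288800) → end (x,ẋ)=(0.332680, 1.733902)
phase 2: p=0.1720, T=0.269, ωT=1.036296, cosh=1.586761, sinh=1.231995; start (x,ẋ)=(0.332680, 1.733902) → end (x,ẋ)=(0.981461, 3.513895)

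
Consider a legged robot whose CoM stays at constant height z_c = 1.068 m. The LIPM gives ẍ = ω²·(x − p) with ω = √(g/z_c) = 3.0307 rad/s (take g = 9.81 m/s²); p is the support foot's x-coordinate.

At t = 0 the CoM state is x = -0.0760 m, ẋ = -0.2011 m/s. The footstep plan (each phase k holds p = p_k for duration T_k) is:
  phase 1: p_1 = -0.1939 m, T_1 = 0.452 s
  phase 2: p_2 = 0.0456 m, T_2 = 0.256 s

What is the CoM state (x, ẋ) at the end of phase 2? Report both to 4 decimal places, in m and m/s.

x = -0.0386, ẋ = 0.0137

phase 1: p=-0.1939, T=0.452, ωT=1.369876, cosh=2.094501, sinh=1.840363; start (x,ẋ)=(-0.076000, -0.201100) → end (x,ẋ)=(-0.069074, 0.236393)
phase 2: p=0.0456, T=0.256, ωT=0.775859, cosh=1.316383, sinh=0.856075; start (x,ẋ)=(-0.069074, 0.236393) → end (x,ẋ)=(-0.038582, 0.013661)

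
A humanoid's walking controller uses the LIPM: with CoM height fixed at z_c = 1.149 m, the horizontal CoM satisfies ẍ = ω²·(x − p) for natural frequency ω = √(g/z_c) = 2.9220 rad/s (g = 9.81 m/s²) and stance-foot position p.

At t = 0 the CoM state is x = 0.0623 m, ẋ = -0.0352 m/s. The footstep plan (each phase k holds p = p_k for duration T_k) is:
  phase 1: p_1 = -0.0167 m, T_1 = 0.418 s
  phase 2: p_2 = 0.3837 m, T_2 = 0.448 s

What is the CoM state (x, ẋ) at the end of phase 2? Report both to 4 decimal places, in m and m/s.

phase 1: p=-0.0167, T=0.418, ωT=1.221396, cosh=1.843369, sinh=1.548551; start (x,ẋ)=(0.062300, -0.035200) → end (x,ẋ)=(0.110271, 0.292578)
phase 2: p=0.3837, T=0.448, ωT=1.309056, cosh=1.986376, sinh=1.716301; start (x,ẋ)=(0.110271, 0.292578) → end (x,ẋ)=(0.012420, -0.790083)

x = 0.0124, ẋ = -0.7901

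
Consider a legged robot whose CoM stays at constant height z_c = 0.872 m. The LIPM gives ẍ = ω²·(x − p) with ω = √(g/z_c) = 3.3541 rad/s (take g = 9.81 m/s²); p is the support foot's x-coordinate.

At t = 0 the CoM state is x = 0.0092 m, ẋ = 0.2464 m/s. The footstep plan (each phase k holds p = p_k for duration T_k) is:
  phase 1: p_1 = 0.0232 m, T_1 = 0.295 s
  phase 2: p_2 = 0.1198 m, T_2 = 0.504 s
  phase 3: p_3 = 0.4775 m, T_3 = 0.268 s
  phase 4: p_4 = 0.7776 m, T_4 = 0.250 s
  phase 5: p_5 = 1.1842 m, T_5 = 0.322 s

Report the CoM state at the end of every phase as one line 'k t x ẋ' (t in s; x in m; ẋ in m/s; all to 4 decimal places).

phase 1: p=0.0232, T=0.295, ωT=0.989459, cosh=1.530779, sinh=1.159001; start (x,ẋ)=(0.009200, 0.246400) → end (x,ẋ)=(0.086912, 0.322760)
phase 2: p=0.1198, T=0.504, ωT=1.690466, cosh=2.803221, sinh=2.618788; start (x,ẋ)=(0.086912, 0.322760) → end (x,ẋ)=(0.279610, 0.615891)
phase 3: p=0.4775, T=0.268, ωT=0.898899, cosh=1.431957, sinh=1.024939; start (x,ẋ)=(0.279610, 0.615891) → end (x,ẋ)=(0.382333, 0.201633)
phase 4: p=0.7776, T=0.250, ωT=0.838525, cosh=1.372650, sinh=0.940303; start (x,ẋ)=(0.382333, 0.201633) → end (x,ẋ)=(0.291563, -0.969849)
phase 5: p=1.1842, T=0.322, ωT=1.080020, cosh=1.642164, sinh=1.302575; start (x,ẋ)=(0.291563, -0.969849) → end (x,ẋ)=(-0.658300, -5.492553)

1 0.2950 0.0869 0.3228
2 0.7990 0.2796 0.6159
3 1.0670 0.3823 0.2016
4 1.3170 0.2916 -0.9698
5 1.6390 -0.6583 -5.4926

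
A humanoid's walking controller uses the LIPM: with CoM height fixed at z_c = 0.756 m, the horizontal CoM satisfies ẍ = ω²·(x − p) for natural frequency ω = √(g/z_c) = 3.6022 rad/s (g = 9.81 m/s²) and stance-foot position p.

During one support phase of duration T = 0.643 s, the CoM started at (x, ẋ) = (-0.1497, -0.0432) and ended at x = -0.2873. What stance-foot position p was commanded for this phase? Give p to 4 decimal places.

p = -0.1309

ωT = 3.6022·0.643 = 2.316215; cosh(ωT) = 5.117937, sinh(ωT) = 5.019291
x(T) = p + (x₀−p)·cosh(ωT) + (ẋ₀/ω)·sinh(ωT) ⇒ p·(1 − cosh) = x(T) − x₀·cosh − (ẋ₀/ω)·sinh
numerator   = -0.2873 − (-0.1497)·5.117937 − (-0.0432/3.6022)·5.019291 = 0.539050
denominator = 1 − 5.117937 = -4.117937
p = 0.539050 / -4.117937 = -0.1309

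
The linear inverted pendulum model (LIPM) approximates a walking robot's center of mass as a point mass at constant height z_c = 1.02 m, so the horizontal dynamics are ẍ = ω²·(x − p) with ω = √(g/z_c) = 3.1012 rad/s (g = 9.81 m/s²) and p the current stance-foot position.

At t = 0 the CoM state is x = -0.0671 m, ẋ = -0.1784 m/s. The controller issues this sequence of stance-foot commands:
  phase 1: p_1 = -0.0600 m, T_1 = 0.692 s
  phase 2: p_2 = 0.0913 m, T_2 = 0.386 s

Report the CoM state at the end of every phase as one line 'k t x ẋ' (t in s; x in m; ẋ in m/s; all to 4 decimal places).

phase 1: p=-0.0600, T=0.692, ωT=2.146030, cosh=4.333897, sinh=4.216950; start (x,ẋ)=(-0.067100, -0.178400) → end (x,ẋ)=(-0.333355, -0.866018)
phase 2: p=0.0913, T=0.386, ωT=1.197063, cosh=1.806230, sinh=1.504150; start (x,ẋ)=(-0.333355, -0.866018) → end (x,ẋ)=(-1.095764, -3.545106)

1 0.6920 -0.3334 -0.8660
2 1.0780 -1.0958 -3.5451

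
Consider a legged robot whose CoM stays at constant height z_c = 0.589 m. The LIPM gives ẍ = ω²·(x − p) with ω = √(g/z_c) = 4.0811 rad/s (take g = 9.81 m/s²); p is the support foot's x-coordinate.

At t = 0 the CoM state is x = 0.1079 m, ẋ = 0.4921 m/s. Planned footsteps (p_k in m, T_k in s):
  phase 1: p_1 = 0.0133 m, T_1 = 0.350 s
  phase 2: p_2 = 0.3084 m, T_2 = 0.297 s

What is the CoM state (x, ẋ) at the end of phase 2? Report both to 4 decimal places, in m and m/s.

phase 1: p=0.0133, T=0.350, ωT=1.428385, cosh=2.205826, sinh=1.966130; start (x,ẋ)=(0.107900, 0.492100) → end (x,ẋ)=(0.459048, 1.844555)
phase 2: p=0.3084, T=0.297, ωT=1.212087, cosh=1.829033, sinh=1.531457; start (x,ẋ)=(0.459048, 1.844555) → end (x,ẋ)=(1.276119, 4.315303)

x = 1.2761, ẋ = 4.3153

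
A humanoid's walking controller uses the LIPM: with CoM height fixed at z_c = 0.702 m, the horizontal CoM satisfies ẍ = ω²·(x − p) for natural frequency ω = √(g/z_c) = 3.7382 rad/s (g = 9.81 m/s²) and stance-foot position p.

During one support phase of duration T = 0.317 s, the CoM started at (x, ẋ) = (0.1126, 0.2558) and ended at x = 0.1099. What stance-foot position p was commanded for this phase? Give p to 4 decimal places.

p = 0.2447

ωT = 3.7382·0.317 = 1.185009; cosh(ωT) = 1.788230, sinh(ωT) = 1.482487
x(T) = p + (x₀−p)·cosh(ωT) + (ẋ₀/ω)·sinh(ωT) ⇒ p·(1 − cosh) = x(T) − x₀·cosh − (ẋ₀/ω)·sinh
numerator   = 0.1099 − (0.1126)·1.788230 − (0.2558/3.7382)·1.482487 = -0.192899
denominator = 1 − 1.788230 = -0.788230
p = -0.192899 / -0.788230 = 0.2447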